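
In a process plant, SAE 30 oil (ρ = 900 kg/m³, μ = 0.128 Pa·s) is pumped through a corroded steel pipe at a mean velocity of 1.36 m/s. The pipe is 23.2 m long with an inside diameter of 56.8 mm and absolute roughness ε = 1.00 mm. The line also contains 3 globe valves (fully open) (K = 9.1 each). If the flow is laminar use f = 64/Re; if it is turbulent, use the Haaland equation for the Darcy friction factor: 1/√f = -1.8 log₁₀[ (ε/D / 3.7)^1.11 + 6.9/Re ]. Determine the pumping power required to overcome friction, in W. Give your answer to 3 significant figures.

P ≈ 216 W

Reynolds number Re = ρVD/μ = 900 · 1.36 · 0.0568 / 0.128 = 543.1.
Re < 2300 → laminar flow, so f = 64/Re = 64/543.1 = 0.1178 (the turbulent correlation is not needed).
Total minor-loss coefficient ΣK = 3·9.1 = 27.3.
ΔP = [f·L/D + ΣK]·(ρV²/2) = [0.1178·23.2/0.0568 + 27.3]·(900·1.36²/2) = [48.13 + 27.3]·832.3 = 6.278e+04 Pa.
Q = V·A = 1.36·0.002534 = 0.003446 m³/s.
Pumping power P = QΔP = 0.003446·6.278e+04 = 216.3 W = 216 W.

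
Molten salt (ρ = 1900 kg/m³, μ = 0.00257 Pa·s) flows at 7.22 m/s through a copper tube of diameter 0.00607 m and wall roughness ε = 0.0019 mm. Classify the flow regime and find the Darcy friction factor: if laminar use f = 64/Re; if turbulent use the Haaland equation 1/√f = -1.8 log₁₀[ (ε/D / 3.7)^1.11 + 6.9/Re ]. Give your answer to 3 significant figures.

Re = ρVD/μ = 1900·7.22·0.00607/0.00257 = 3.24e+04.
Re > 4000 → turbulent. ε/D = 1.9e-06/0.00607 = 0.000313; Haaland: 1/√f = -1.8 log₁₀[3.02e-05 + 0.000213] = 6.506, so f = 0.02363.

f ≈ 0.0236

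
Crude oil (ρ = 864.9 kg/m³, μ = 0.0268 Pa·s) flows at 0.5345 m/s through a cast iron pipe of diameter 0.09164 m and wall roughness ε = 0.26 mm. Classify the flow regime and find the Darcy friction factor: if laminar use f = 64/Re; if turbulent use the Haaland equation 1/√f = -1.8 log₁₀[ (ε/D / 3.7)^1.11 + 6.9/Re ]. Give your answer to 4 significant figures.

f ≈ 0.04049

Re = ρVD/μ = 864.9·0.5345·0.09164/0.0268 = 1581.
Re < 2300 → laminar, so f = 64/Re = 0.04049 (roughness is irrelevant in laminar flow).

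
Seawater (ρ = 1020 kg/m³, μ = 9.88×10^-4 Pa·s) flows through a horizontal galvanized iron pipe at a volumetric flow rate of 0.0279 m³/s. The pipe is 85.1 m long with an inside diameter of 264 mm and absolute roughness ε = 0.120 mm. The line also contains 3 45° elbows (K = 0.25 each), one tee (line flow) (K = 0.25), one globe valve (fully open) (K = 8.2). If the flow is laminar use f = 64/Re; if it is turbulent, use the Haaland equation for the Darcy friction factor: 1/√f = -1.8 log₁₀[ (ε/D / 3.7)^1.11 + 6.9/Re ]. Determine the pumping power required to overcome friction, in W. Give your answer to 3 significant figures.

P ≈ 56.8 W

Cross-sectional area A = πD²/4 = π(0.264)²/4 = 0.05474 m²; mean velocity V = Q/A = 0.0279/0.05474 = 0.5097 m/s.
Reynolds number Re = ρVD/μ = 1020 · 0.5097 · 0.264 / 0.000988 = 1.389e+05.
Re > 4000 → turbulent. Relative roughness ε/D = 0.00012/0.264 = 0.000455. Haaland: 1/√f = -1.8 log₁₀[(0.000455/3.7)^1.11 + 6.9/1.389e+05] = -1.8 log₁₀[4.56e-05 + 4.97e-05] = 7.238, so f = 0.01909.
Total minor-loss coefficient ΣK = 3·0.25 + 1·0.25 + 1·8.2 = 9.2.
ΔP = [f·L/D + ΣK]·(ρV²/2) = [0.01909·85.1/0.264 + 9.2]·(1020·0.5097²/2) = [6.154 + 9.2]·132.5 = 2034 Pa.
Pumping power P = QΔP = 0.0279·2034 = 56.75 W = 56.8 W.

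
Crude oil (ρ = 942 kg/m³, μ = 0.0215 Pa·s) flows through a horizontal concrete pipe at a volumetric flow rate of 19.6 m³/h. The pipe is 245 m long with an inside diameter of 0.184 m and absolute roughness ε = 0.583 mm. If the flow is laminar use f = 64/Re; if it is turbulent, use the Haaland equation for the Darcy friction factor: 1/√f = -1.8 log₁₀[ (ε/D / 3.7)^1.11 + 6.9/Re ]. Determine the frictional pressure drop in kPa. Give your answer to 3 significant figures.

Q = 19.6 m³/h = 19.6/3600 = 0.005444 m³/s.
Cross-sectional area A = πD²/4 = π(0.184)²/4 = 0.02659 m²; mean velocity V = Q/A = 0.005444/0.02659 = 0.2048 m/s.
Reynolds number Re = ρVD/μ = 942 · 0.2048 · 0.184 / 0.0215 = 1651.
Re < 2300 → laminar flow, so f = 64/Re = 64/1651 = 0.03877 (the turbulent correlation is not needed).
Darcy-Weisbach: ΔP = f(L/D)(ρV²/2) = 0.03877·(245/0.184)·(942·0.2048²/2) = 0.03877·1332·19.75 = 1019 Pa.
ΔP = 1019 Pa = 1.02 kPa.

ΔP ≈ 1.02 kPa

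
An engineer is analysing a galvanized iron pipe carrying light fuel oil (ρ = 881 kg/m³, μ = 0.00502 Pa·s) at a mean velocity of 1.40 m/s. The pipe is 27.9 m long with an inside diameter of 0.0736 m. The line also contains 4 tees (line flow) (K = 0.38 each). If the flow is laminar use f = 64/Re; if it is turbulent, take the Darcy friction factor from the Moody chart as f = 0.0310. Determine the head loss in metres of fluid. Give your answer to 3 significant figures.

Reynolds number Re = ρVD/μ = 881 · 1.4 · 0.0736 / 0.00502 = 1.808e+04.
Re > 4000 → turbulent; use the Moody-chart value f = 0.0310.
Total minor-loss coefficient ΣK = 4·0.38 = 1.52.
ΔP = [f·L/D + ΣK]·(ρV²/2) = [0.031·27.9/0.0736 + 1.52]·(881·1.4²/2) = [11.75 + 1.52]·863.4 = 1.146e+04 Pa.
Head loss h_f = ΔP/(ρg) = 1.146e+04/(881·9.81) = 1.33 m.

h_f ≈ 1.33 m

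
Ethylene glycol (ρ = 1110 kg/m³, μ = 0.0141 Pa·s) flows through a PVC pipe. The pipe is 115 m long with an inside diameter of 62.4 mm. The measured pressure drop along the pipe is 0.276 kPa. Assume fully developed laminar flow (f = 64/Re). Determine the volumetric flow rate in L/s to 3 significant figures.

Q ≈ 0.0633 L/s

For laminar flow, f = 64/Re with Re = ρVD/μ, so Darcy-Weisbach reduces to ΔP = 32μLV/D². Solving for V: V = ΔP·D²/(32μL) = 276·(0.0624)²/(32·0.0141·115) = 0.02071 m/s.
Check: Re = ρVD/μ = 1110·0.02071·0.0624/0.0141 = 101.7 < 2300, so the laminar assumption holds.
Q = V·A = 0.02071·(π/4·0.0624²) = 6.334e-05 m³/s = 0.0633 L/s.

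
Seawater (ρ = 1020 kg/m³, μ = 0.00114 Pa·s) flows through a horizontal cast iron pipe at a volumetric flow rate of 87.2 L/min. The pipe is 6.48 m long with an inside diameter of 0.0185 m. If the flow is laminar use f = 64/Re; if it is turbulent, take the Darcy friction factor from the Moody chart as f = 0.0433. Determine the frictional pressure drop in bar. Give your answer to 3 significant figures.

ΔP ≈ 2.26 bar

Q = 87.2 L/min = 87.2/60000 = 0.001453 m³/s.
Cross-sectional area A = πD²/4 = π(0.0185)²/4 = 0.0002688 m²; mean velocity V = Q/A = 0.001453/0.0002688 = 5.407 m/s.
Reynolds number Re = ρVD/μ = 1020 · 5.407 · 0.0185 / 0.00114 = 8.95e+04.
Re > 4000 → turbulent; use the Moody-chart value f = 0.0433.
Darcy-Weisbach: ΔP = f(L/D)(ρV²/2) = 0.0433·(6.48/0.0185)·(1020·5.407²/2) = 0.0433·350.3·1.491e+04 = 2.261e+05 Pa.
ΔP = 2.261e+05 Pa = 2.26 bar.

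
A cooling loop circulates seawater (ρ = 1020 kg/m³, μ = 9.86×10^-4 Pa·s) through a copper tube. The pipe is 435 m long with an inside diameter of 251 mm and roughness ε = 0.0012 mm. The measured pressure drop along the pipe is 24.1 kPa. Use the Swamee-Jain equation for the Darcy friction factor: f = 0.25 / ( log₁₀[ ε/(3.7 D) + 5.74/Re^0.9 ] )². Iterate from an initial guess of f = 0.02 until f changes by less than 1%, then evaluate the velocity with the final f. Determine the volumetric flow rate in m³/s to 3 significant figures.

Q ≈ 0.0692 m³/s

Rearranging Darcy-Weisbach: V = √(2·ΔP·D/(f·L·ρ)). With ε/D = 1.2e-06/0.251 = 4.78e-06, iterate starting from f = 0.02:
  f = 0.02 → V = √(2·2.41e+04·0.251/(0.02·435·1020)) = 1.168 m/s; Re = ρVD/μ = 3.032e+05; f → 0.0144
  f = 0.0144 → V = 1.376 m/s; Re = 3.573e+05; f → 0.01398
  f = 0.01398 → V = 1.397 m/s; Re = 3.627e+05; f → 0.01394
Converged (Δf/f < 1%). With the final f = 0.01394: V = √(2·2.41e+04·0.251/(0.01394·435·1020)) = 1.399 m/s.
Q = V·A = 1.399·(π/4·0.251²) = 0.0692 m³/s = 0.0692 m³/s.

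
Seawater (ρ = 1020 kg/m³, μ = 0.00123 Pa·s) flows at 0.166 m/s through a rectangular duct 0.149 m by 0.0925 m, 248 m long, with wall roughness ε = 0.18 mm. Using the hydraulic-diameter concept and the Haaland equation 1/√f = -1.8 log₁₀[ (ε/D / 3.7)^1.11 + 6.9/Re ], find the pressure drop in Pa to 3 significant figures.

Hydraulic diameter D_h = 4A/P = 4·(0.149·0.0925)/(2·(0.149+0.0925)) = 0.05513/0.483 = 0.1141 m.
Re = ρVD_h/μ = 1020·0.166·0.1141/0.00123 = 1.571e+04.
ε/D_h = 0.00018/0.1141 = 0.00158; Haaland gives 1/√f = -1.8 log₁₀[0.000182+0.000439] = 5.773, so f = 0.03001.
ΔP = f(L/D_h)(ρV²/2) = 0.03001·248/0.1141·14.05 = 916.2 Pa.

ΔP ≈ 916 Pa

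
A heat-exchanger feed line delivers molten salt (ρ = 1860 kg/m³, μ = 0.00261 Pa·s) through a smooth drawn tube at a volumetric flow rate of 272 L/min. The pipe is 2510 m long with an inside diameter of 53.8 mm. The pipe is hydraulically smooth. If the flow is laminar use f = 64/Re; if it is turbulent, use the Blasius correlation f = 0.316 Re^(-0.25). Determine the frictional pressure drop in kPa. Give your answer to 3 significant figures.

ΔP ≈ 3280 kPa

Q = 272 L/min = 272/60000 = 0.004533 m³/s.
Cross-sectional area A = πD²/4 = π(0.0538)²/4 = 0.002273 m²; mean velocity V = Q/A = 0.004533/0.002273 = 1.994 m/s.
Reynolds number Re = ρVD/μ = 1860 · 1.994 · 0.0538 / 0.00261 = 7.646e+04.
Re > 4000 → turbulent. Smooth-pipe (Blasius): f = 0.316 Re^(-0.25) = 0.316/(7.646e+04)^0.25 = 0.019.
Darcy-Weisbach: ΔP = f(L/D)(ρV²/2) = 0.019·(2510/0.0538)·(1860·1.994²/2) = 0.019·4.665e+04·3698 = 3.279e+06 Pa.
ΔP = 3.279e+06 Pa = 3280 kPa.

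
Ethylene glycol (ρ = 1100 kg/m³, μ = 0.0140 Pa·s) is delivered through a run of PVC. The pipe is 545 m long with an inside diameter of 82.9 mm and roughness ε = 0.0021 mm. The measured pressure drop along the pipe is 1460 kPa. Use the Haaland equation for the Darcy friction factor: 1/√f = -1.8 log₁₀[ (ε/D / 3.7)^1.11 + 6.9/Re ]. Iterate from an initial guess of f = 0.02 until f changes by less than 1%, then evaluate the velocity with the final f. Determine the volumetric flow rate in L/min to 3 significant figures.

Q ≈ 1330 L/min

Rearranging Darcy-Weisbach: V = √(2·ΔP·D/(f·L·ρ)). With ε/D = 2.1e-06/0.0829 = 2.53e-05, iterate starting from f = 0.02:
  f = 0.02 → V = √(2·1.46e+06·0.0829/(0.02·545·1100)) = 4.493 m/s; Re = ρVD/μ = 2.927e+04; f → 0.0235
  f = 0.0235 → V = 4.145 m/s; Re = 2.7e+04; f → 0.02396
  f = 0.02396 → V = 4.106 m/s; Re = 2.674e+04; f → 0.02401
Converged (Δf/f < 1%). With the final f = 0.02401: V = √(2·1.46e+06·0.0829/(0.02401·545·1100)) = 4.101 m/s.
Q = V·A = 4.101·(π/4·0.0829²) = 0.02213 m³/s = 1330 L/min.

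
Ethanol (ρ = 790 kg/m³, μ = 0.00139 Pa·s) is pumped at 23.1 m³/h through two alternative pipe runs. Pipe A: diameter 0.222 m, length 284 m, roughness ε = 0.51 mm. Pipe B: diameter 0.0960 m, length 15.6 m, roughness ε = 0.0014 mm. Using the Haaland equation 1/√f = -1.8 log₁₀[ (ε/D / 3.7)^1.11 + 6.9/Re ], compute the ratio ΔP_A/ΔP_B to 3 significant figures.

Pipe A: V = Q/A = 0.006417/0.03871 = 0.1658 m/s; Re = 2.092e+04; ε/D = 0.0023; Haaland → f = 0.02981; ΔP_A = f(L/D)(ρV²/2) = 413.9 Pa.
Pipe B: V = Q/A = 0.006417/0.007238 = 0.8865 m/s; Re = 4.837e+04; ε/D = 1.46e-05; Haaland → f = 0.0209; ΔP_B = f(L/D)(ρV²/2) = 1054 Pa.
ΔP_A/ΔP_B = 413.9/1054 = 0.393.

ΔP_A/ΔP_B ≈ 0.393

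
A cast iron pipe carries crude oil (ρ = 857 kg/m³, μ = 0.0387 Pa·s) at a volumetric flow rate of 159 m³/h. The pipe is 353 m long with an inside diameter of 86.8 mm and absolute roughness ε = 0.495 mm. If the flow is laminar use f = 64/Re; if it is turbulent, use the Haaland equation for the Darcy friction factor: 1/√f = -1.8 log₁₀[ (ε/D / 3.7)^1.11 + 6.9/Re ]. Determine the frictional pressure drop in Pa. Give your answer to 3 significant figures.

ΔP ≈ 3.54×10^6 Pa

Q = 159 m³/h = 159/3600 = 0.04417 m³/s.
Cross-sectional area A = πD²/4 = π(0.0868)²/4 = 0.005917 m²; mean velocity V = Q/A = 0.04417/0.005917 = 7.464 m/s.
Reynolds number Re = ρVD/μ = 857 · 7.464 · 0.0868 / 0.0387 = 1.435e+04.
Re > 4000 → turbulent. Relative roughness ε/D = 0.000495/0.0868 = 0.0057. Haaland: 1/√f = -1.8 log₁₀[(0.0057/3.7)^1.11 + 6.9/1.435e+04] = -1.8 log₁₀[0.000756 + 0.000481] = 5.234, so f = 0.03651.
Darcy-Weisbach: ΔP = f(L/D)(ρV²/2) = 0.03651·(353/0.0868)·(857·7.464²/2) = 0.03651·4067·2.387e+04 = 3.544e+06 Pa.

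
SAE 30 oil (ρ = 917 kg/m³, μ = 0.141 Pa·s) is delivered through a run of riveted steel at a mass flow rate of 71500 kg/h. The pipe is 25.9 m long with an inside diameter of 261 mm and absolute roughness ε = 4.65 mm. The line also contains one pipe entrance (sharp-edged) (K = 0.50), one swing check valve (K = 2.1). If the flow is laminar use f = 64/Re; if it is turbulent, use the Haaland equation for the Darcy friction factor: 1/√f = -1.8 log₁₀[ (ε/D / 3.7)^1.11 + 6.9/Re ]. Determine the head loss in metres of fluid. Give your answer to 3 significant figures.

ṁ = 71500 kg/h = 71500/3600 = 19.86 kg/s.
A = πD²/4 = π(0.261)²/4 = 0.0535 m²; mean velocity V = ṁ/(ρA) = 19.86/(917 · 0.0535) = 0.4048 m/s.
Reynolds number Re = ρVD/μ = 917 · 0.4048 · 0.261 / 0.141 = 687.2.
Re < 2300 → laminar flow, so f = 64/Re = 64/687.2 = 0.09314 (the turbulent correlation is not needed).
Total minor-loss coefficient ΣK = 1·0.5 + 1·2.1 = 2.6.
ΔP = [f·L/D + ΣK]·(ρV²/2) = [0.09314·25.9/0.261 + 2.6]·(917·0.4048²/2) = [9.242 + 2.6]·75.14 = 889.8 Pa.
Head loss h_f = ΔP/(ρg) = 889.8/(917·9.81) = 0.0989 m.

h_f ≈ 0.0989 m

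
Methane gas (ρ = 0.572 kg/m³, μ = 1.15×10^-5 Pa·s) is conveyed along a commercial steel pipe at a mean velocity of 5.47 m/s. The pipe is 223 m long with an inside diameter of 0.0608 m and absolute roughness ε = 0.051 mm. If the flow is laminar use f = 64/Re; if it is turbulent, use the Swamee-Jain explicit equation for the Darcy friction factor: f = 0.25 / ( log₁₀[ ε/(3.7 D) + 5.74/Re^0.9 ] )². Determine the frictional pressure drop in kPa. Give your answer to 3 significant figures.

Reynolds number Re = ρVD/μ = 0.572 · 5.47 · 0.0608 / 1.15e-05 = 1.654e+04.
Re > 4000 → turbulent. Relative roughness ε/D = 5.1e-05/0.0608 = 0.000839. Swamee-Jain: f = 0.25/(log₁₀[0.000839/3.7 + 5.74/1.654e+04^0.9])² = 0.25/(log₁₀[0.000227 + 0.000917])² = 0.25/(-2.942)² = 0.02889.
Darcy-Weisbach: ΔP = f(L/D)(ρV²/2) = 0.02889·(223/0.0608)·(0.572·5.47²/2) = 0.02889·3668·8.557 = 906.7 Pa.
ΔP = 906.7 Pa = 0.907 kPa.

ΔP ≈ 0.907 kPa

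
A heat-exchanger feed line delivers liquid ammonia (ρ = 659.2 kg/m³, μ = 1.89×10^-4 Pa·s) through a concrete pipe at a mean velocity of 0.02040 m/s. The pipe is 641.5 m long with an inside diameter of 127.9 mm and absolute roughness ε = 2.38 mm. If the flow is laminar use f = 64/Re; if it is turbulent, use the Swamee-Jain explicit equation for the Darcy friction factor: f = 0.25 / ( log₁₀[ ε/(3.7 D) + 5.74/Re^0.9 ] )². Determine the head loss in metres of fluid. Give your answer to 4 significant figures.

h_f ≈ 0.005594 m

Reynolds number Re = ρVD/μ = 659.2 · 0.0204 · 0.1279 / 0.000189 = 9100.
Re > 4000 → turbulent. Relative roughness ε/D = 0.00238/0.1279 = 0.0186. Swamee-Jain: f = 0.25/(log₁₀[0.0186/3.7 + 5.74/9100^0.9])² = 0.25/(log₁₀[0.00503 + 0.00157])² = 0.25/(-2.181)² = 0.05258.
Darcy-Weisbach: ΔP = f(L/D)(ρV²/2) = 0.05258·(641.5/0.1279)·(659.2·0.0204²/2) = 0.05258·5016·0.1372 = 36.17 Pa.
Head loss h_f = ΔP/(ρg) = 36.17/(659.2·9.81) = 0.005594 m.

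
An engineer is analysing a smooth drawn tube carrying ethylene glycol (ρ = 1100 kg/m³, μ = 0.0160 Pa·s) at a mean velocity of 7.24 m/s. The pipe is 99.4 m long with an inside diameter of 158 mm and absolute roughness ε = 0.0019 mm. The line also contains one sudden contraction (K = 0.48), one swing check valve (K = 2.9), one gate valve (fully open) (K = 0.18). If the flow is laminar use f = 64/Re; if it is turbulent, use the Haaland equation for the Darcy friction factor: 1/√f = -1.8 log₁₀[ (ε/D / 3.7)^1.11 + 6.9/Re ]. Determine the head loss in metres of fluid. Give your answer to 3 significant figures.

Reynolds number Re = ρVD/μ = 1100 · 7.24 · 0.158 / 0.016 = 7.864e+04.
Re > 4000 → turbulent. Relative roughness ε/D = 1.9e-06/0.158 = 1.2e-05. Haaland: 1/√f = -1.8 log₁₀[(1.2e-05/3.7)^1.11 + 6.9/7.864e+04] = -1.8 log₁₀[8.09e-07 + 8.77e-05] = 7.295, so f = 0.01879.
Total minor-loss coefficient ΣK = 1·0.48 + 1·2.9 + 1·0.18 = 3.56.
ΔP = [f·L/D + ΣK]·(ρV²/2) = [0.01879·99.4/0.158 + 3.56]·(1100·7.24²/2) = [11.82 + 3.56]·2.883e+04 = 4.434e+05 Pa.
Head loss h_f = ΔP/(ρg) = 4.434e+05/(1100·9.81) = 41.1 m.

h_f ≈ 41.1 m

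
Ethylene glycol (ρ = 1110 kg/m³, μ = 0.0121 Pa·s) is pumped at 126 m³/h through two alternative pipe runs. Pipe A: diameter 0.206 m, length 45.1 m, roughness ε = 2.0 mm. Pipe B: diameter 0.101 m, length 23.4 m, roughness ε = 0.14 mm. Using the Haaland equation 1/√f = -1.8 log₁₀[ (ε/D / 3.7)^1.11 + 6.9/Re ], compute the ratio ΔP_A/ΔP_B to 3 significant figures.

Pipe A: V = Q/A = 0.035/0.03333 = 1.05 m/s; Re = 1.984e+04; ε/D = 0.00971; Haaland → f = 0.04033; ΔP_A = f(L/D)(ρV²/2) = 5404 Pa.
Pipe B: V = Q/A = 0.035/0.008012 = 4.369 m/s; Re = 4.048e+04; ε/D = 0.00139; Haaland → f = 0.02542; ΔP_B = f(L/D)(ρV²/2) = 6.238e+04 Pa.
ΔP_A/ΔP_B = 5404/6.238e+04 = 0.0866.

ΔP_A/ΔP_B ≈ 0.0866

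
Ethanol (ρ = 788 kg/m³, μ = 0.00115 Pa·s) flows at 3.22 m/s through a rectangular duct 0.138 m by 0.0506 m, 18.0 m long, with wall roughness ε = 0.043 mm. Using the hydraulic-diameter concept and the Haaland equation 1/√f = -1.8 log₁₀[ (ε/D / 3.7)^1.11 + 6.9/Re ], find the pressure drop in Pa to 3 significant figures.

ΔP ≈ 19200 Pa

Hydraulic diameter D_h = 4A/P = 4·(0.138·0.0506)/(2·(0.138+0.0506)) = 0.02793/0.3772 = 0.07405 m.
Re = ρVD_h/μ = 788·3.22·0.07405/0.00115 = 1.634e+05.
ε/D_h = 4.3e-05/0.07405 = 0.000581; Haaland gives 1/√f = -1.8 log₁₀[5.99e-05+4.22e-05] = 7.184, so f = 0.01938.
ΔP = f(L/D_h)(ρV²/2) = 0.01938·18/0.07405·4085 = 1.924e+04 Pa.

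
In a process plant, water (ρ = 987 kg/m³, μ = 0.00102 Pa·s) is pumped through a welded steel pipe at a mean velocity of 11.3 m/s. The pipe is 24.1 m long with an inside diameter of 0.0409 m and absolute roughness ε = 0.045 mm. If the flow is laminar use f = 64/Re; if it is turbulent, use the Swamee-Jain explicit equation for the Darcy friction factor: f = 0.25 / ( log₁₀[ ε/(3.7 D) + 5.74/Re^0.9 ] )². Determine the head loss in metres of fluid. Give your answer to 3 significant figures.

h_f ≈ 80.0 m

Reynolds number Re = ρVD/μ = 987 · 11.3 · 0.0409 / 0.00102 = 4.472e+05.
Re > 4000 → turbulent. Relative roughness ε/D = 4.5e-05/0.0409 = 0.0011. Swamee-Jain: f = 0.25/(log₁₀[0.0011/3.7 + 5.74/4.472e+05^0.9])² = 0.25/(log₁₀[0.000297 + 4.71e-05])² = 0.25/(-3.463)² = 0.02085.
Darcy-Weisbach: ΔP = f(L/D)(ρV²/2) = 0.02085·(24.1/0.0409)·(987·11.3²/2) = 0.02085·589.2·6.302e+04 = 7.741e+05 Pa.
Head loss h_f = ΔP/(ρg) = 7.741e+05/(987·9.81) = 80.0 m.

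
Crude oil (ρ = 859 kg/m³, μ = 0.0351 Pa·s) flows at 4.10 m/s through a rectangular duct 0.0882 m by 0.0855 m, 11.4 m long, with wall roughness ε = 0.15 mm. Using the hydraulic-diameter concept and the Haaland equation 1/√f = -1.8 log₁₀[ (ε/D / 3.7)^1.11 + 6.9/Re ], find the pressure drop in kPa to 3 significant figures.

ΔP ≈ 32.4 kPa

Hydraulic diameter D_h = 4A/P = 4·(0.0882·0.0855)/(2·(0.0882+0.0855)) = 0.03016/0.3474 = 0.08683 m.
Re = ρVD_h/μ = 859·4.1·0.08683/0.0351 = 8712.
ε/D_h = 0.00015/0.08683 = 0.00173; Haaland gives 1/√f = -1.8 log₁₀[0.000201+0.000792] = 5.406, so f = 0.03422.
ΔP = f(L/D_h)(ρV²/2) = 0.03422·11.4/0.08683·7220 = 3.244e+04 Pa.
ΔP = 32.4 kPa.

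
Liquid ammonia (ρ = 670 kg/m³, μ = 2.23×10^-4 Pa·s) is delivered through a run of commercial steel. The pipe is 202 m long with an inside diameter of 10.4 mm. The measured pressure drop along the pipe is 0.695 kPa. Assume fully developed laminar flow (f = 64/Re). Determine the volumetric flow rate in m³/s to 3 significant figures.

For laminar flow, f = 64/Re with Re = ρVD/μ, so Darcy-Weisbach reduces to ΔP = 32μLV/D². Solving for V: V = ΔP·D²/(32μL) = 695·(0.0104)²/(32·0.000223·202) = 0.05215 m/s.
Check: Re = ρVD/μ = 670·0.05215·0.0104/0.000223 = 1629 < 2300, so the laminar assumption holds.
Q = V·A = 0.05215·(π/4·0.0104²) = 4.43e-06 m³/s = 4.43×10^-6 m³/s.

Q ≈ 4.43×10^-6 m³/s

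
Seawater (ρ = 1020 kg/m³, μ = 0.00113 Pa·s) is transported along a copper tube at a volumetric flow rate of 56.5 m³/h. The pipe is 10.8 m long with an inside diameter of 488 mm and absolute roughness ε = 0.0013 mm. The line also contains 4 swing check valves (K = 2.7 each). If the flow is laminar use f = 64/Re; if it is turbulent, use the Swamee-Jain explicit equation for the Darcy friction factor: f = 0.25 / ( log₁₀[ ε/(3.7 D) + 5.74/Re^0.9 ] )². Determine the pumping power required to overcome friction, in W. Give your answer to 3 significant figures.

P ≈ 0.636 W

Q = 56.5 m³/h = 56.5/3600 = 0.01569 m³/s.
Cross-sectional area A = πD²/4 = π(0.488)²/4 = 0.187 m²; mean velocity V = Q/A = 0.01569/0.187 = 0.08391 m/s.
Reynolds number Re = ρVD/μ = 1020 · 0.08391 · 0.488 / 0.00113 = 3.696e+04.
Re > 4000 → turbulent. Relative roughness ε/D = 1.3e-06/0.488 = 2.66e-06. Swamee-Jain: f = 0.25/(log₁₀[2.66e-06/3.7 + 5.74/3.696e+04^0.9])² = 0.25/(log₁₀[7.2e-07 + 0.000445])² = 0.25/(-3.351)² = 0.02226.
Total minor-loss coefficient ΣK = 4·2.7 = 10.8.
ΔP = [f·L/D + ΣK]·(ρV²/2) = [0.02226·10.8/0.488 + 10.8]·(1020·0.08391²/2) = [0.4926 + 10.8]·3.591 = 40.55 Pa.
Pumping power P = QΔP = 0.01569·40.55 = 0.6364 W = 0.636 W.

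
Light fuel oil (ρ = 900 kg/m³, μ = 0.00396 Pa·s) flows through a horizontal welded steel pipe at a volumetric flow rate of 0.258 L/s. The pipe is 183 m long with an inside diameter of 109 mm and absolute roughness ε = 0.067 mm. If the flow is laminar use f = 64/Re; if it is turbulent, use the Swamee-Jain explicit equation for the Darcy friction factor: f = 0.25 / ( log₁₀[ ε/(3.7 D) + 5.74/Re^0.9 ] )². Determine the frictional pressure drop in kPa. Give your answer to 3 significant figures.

ΔP ≈ 0.0540 kPa

Q = 0.258 L/s = 0.258/1000 = 0.000258 m³/s.
Cross-sectional area A = πD²/4 = π(0.109)²/4 = 0.009331 m²; mean velocity V = Q/A = 0.000258/0.009331 = 0.02765 m/s.
Reynolds number Re = ρVD/μ = 900 · 0.02765 · 0.109 / 0.00396 = 684.9.
Re < 2300 → laminar flow, so f = 64/Re = 64/684.9 = 0.09344 (the turbulent correlation is not needed).
Darcy-Weisbach: ΔP = f(L/D)(ρV²/2) = 0.09344·(183/0.109)·(900·0.02765²/2) = 0.09344·1679·0.344 = 53.97 Pa.
ΔP = 53.97 Pa = 0.0540 kPa.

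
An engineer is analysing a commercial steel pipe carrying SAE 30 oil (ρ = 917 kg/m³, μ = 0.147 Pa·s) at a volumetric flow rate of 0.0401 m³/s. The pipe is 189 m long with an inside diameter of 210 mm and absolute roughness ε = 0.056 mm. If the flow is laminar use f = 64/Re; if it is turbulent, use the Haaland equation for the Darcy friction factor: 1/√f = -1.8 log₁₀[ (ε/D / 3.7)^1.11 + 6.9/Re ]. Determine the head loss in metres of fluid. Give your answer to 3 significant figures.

Cross-sectional area A = πD²/4 = π(0.21)²/4 = 0.03464 m²; mean velocity V = Q/A = 0.0401/0.03464 = 1.158 m/s.
Reynolds number Re = ρVD/μ = 917 · 1.158 · 0.21 / 0.147 = 1517.
Re < 2300 → laminar flow, so f = 64/Re = 64/1517 = 0.0422 (the turbulent correlation is not needed).
Darcy-Weisbach: ΔP = f(L/D)(ρV²/2) = 0.0422·(189/0.21)·(917·1.158²/2) = 0.0422·900·614.6 = 2.334e+04 Pa.
Head loss h_f = ΔP/(ρg) = 2.334e+04/(917·9.81) = 2.59 m.

h_f ≈ 2.59 m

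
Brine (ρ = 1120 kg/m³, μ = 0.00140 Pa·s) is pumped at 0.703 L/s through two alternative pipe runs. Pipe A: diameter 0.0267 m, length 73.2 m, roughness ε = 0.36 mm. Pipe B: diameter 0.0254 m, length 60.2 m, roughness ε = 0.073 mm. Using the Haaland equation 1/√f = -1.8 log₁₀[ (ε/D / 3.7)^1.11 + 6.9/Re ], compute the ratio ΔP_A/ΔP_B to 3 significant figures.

Pipe A: V = Q/A = 0.000703/0.0005599 = 1.256 m/s; Re = 2.682e+04; ε/D = 0.0135; Haaland → f = 0.04384; ΔP_A = f(L/D)(ρV²/2) = 1.061e+05 Pa.
Pipe B: V = Q/A = 0.000703/0.0005067 = 1.387 m/s; Re = 2.819e+04; ε/D = 0.00287; Haaland → f = 0.02971; ΔP_B = f(L/D)(ρV²/2) = 7.59e+04 Pa.
ΔP_A/ΔP_B = 1.061e+05/7.59e+04 = 1.40.

ΔP_A/ΔP_B ≈ 1.40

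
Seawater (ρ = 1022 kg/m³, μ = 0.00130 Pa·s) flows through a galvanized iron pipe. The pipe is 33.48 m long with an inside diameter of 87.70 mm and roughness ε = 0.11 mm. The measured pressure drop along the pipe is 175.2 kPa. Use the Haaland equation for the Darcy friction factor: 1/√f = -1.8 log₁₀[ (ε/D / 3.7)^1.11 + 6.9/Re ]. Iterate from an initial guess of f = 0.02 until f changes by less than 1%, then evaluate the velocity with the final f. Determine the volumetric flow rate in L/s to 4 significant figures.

Q ≈ 39.22 L/s

Rearranging Darcy-Weisbach: V = √(2·ΔP·D/(f·L·ρ)). With ε/D = 0.00011/0.0877 = 0.00125, iterate starting from f = 0.02:
  f = 0.02 → V = √(2·1.752e+05·0.0877/(0.02·33.48·1022)) = 6.701 m/s; Re = ρVD/μ = 4.62e+05; f → 0.02129
  f = 0.02129 → V = 6.495 m/s; Re = 4.478e+05; f → 0.0213
Converged (Δf/f < 1%). With the final f = 0.0213: V = √(2·1.752e+05·0.0877/(0.0213·33.48·1022)) = 6.493 m/s.
Q = V·A = 6.493·(π/4·0.0877²) = 0.03922 m³/s = 39.22 L/s.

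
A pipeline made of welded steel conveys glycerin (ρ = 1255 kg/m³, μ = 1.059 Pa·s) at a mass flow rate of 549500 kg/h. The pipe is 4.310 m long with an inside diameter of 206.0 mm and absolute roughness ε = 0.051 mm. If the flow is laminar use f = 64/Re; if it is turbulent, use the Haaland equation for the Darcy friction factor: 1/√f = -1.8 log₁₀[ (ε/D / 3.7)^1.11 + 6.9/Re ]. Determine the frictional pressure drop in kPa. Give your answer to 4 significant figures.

ΔP ≈ 12.56 kPa

ṁ = 549500 kg/h = 549500/3600 = 152.6 kg/s.
A = πD²/4 = π(0.206)²/4 = 0.03333 m²; mean velocity V = ṁ/(ρA) = 152.6/(1255 · 0.03333) = 3.649 m/s.
Reynolds number Re = ρVD/μ = 1255 · 3.649 · 0.206 / 1.06 = 890.9.
Re < 2300 → laminar flow, so f = 64/Re = 64/890.9 = 0.07184 (the turbulent correlation is not needed).
Darcy-Weisbach: ΔP = f(L/D)(ρV²/2) = 0.07184·(4.31/0.206)·(1255·3.649²/2) = 0.07184·20.92·8356 = 1.256e+04 Pa.
ΔP = 1.256e+04 Pa = 12.56 kPa.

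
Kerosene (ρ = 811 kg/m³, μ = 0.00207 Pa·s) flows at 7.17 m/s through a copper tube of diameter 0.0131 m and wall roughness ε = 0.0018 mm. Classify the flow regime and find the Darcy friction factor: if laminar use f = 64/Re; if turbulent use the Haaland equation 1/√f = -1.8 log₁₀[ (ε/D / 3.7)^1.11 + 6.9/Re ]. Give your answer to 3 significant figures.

f ≈ 0.0225

Re = ρVD/μ = 811·7.17·0.0131/0.00207 = 3.68e+04.
Re > 4000 → turbulent. ε/D = 1.8e-06/0.0131 = 0.000137; Haaland: 1/√f = -1.8 log₁₀[1.21e-05 + 0.000188] = 6.66, so f = 0.02255.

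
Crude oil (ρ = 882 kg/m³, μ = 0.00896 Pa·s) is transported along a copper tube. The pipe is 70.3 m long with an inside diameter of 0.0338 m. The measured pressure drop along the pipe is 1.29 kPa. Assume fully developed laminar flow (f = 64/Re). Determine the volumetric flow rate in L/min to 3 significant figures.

Q ≈ 3.94 L/min

For laminar flow, f = 64/Re with Re = ρVD/μ, so Darcy-Weisbach reduces to ΔP = 32μLV/D². Solving for V: V = ΔP·D²/(32μL) = 1290·(0.0338)²/(32·0.00896·70.3) = 0.07312 m/s.
Check: Re = ρVD/μ = 882·0.07312·0.0338/0.00896 = 243.3 < 2300, so the laminar assumption holds.
Q = V·A = 0.07312·(π/4·0.0338²) = 6.56e-05 m³/s = 3.94 L/min.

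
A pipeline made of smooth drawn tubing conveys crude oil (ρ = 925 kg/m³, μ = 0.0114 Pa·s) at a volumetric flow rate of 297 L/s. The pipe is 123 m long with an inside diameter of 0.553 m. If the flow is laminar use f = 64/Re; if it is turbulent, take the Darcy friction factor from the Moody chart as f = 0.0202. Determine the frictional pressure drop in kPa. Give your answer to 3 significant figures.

ΔP ≈ 3.18 kPa

Q = 297 L/s = 297/1000 = 0.297 m³/s.
Cross-sectional area A = πD²/4 = π(0.553)²/4 = 0.2402 m²; mean velocity V = Q/A = 0.297/0.2402 = 1.237 m/s.
Reynolds number Re = ρVD/μ = 925 · 1.237 · 0.553 / 0.0114 = 5.549e+04.
Re > 4000 → turbulent; use the Moody-chart value f = 0.0202.
Darcy-Weisbach: ΔP = f(L/D)(ρV²/2) = 0.0202·(123/0.553)·(925·1.237²/2) = 0.0202·222.4·707.2 = 3177 Pa.
ΔP = 3177 Pa = 3.18 kPa.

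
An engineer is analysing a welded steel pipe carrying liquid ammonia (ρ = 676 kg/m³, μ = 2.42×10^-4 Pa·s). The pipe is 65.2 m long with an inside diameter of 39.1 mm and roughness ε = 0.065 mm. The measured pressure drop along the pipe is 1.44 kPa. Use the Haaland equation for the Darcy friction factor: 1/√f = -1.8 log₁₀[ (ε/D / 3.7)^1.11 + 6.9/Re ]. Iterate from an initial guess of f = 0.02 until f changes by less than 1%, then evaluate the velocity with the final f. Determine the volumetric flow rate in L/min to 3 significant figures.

Q ≈ 22.3 L/min

Rearranging Darcy-Weisbach: V = √(2·ΔP·D/(f·L·ρ)). With ε/D = 6.5e-05/0.0391 = 0.00166, iterate starting from f = 0.02:
  f = 0.02 → V = √(2·1440·0.0391/(0.02·65.2·676)) = 0.3574 m/s; Re = ρVD/μ = 3.904e+04; f → 0.02619
  f = 0.02619 → V = 0.3123 m/s; Re = 3.411e+04; f → 0.02664
  f = 0.02664 → V = 0.3097 m/s; Re = 3.382e+04; f → 0.02667
Converged (Δf/f < 1%). With the final f = 0.02667: V = √(2·1440·0.0391/(0.02667·65.2·676)) = 0.3095 m/s.
Q = V·A = 0.3095·(π/4·0.0391²) = 0.0003716 m³/s = 22.3 L/min.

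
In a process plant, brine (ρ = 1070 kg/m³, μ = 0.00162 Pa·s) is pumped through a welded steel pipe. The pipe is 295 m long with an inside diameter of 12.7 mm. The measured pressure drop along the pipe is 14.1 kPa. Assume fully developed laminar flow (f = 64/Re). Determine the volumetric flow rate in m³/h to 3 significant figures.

Q ≈ 0.0678 m³/h

For laminar flow, f = 64/Re with Re = ρVD/μ, so Darcy-Weisbach reduces to ΔP = 32μLV/D². Solving for V: V = ΔP·D²/(32μL) = 1.41e+04·(0.0127)²/(32·0.00162·295) = 0.1487 m/s.
Check: Re = ρVD/μ = 1070·0.1487·0.0127/0.00162 = 1247 < 2300, so the laminar assumption holds.
Q = V·A = 0.1487·(π/4·0.0127²) = 1.884e-05 m³/s = 0.0678 m³/h.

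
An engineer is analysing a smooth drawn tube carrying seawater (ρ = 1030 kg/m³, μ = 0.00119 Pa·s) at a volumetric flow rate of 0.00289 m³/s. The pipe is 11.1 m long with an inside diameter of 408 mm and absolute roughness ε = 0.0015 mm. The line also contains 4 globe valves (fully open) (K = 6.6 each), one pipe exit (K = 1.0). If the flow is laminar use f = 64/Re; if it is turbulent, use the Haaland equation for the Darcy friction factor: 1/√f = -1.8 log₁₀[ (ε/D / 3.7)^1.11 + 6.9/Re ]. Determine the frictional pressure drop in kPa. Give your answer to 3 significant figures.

Cross-sectional area A = πD²/4 = π(0.408)²/4 = 0.1307 m²; mean velocity V = Q/A = 0.00289/0.1307 = 0.0221 m/s.
Reynolds number Re = ρVD/μ = 1030 · 0.0221 · 0.408 / 0.00119 = 7806.
Re > 4000 → turbulent. Relative roughness ε/D = 1.5e-06/0.408 = 3.68e-06. Haaland: 1/√f = -1.8 log₁₀[(3.68e-06/3.7)^1.11 + 6.9/7806] = -1.8 log₁₀[2.17e-07 + 0.000884] = 5.496, so f = 0.0331.
Total minor-loss coefficient ΣK = 4·6.6 + 1·1 = 27.4.
ΔP = [f·L/D + ΣK]·(ρV²/2) = [0.0331·11.1/0.408 + 27.4]·(1030·0.0221²/2) = [0.9006 + 27.4]·0.2516 = 7.122 Pa.
ΔP = 7.122 Pa = 0.00712 kPa.

ΔP ≈ 0.00712 kPa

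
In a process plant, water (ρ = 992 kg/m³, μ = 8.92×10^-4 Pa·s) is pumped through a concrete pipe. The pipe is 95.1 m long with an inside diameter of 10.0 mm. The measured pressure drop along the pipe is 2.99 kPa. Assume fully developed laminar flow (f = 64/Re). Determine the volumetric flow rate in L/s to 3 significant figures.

Q ≈ 0.00865 L/s

For laminar flow, f = 64/Re with Re = ρVD/μ, so Darcy-Weisbach reduces to ΔP = 32μLV/D². Solving for V: V = ΔP·D²/(32μL) = 2990·(0.01)²/(32·0.000892·95.1) = 0.1101 m/s.
Check: Re = ρVD/μ = 992·0.1101·0.01/0.000892 = 1225 < 2300, so the laminar assumption holds.
Q = V·A = 0.1101·(π/4·0.01²) = 8.651e-06 m³/s = 0.00865 L/s.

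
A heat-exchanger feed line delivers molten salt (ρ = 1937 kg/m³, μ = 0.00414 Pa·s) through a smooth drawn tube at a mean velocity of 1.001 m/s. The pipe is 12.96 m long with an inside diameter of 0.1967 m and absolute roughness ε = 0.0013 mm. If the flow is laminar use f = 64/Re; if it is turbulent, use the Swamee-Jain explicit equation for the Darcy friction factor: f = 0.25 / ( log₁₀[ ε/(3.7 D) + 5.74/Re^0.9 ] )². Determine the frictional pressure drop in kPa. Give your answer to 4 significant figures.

ΔP ≈ 1.164 kPa

Reynolds number Re = ρVD/μ = 1937 · 1.001 · 0.1967 / 0.00414 = 9.212e+04.
Re > 4000 → turbulent. Relative roughness ε/D = 1.3e-06/0.1967 = 6.61e-06. Swamee-Jain: f = 0.25/(log₁₀[6.61e-06/3.7 + 5.74/9.212e+04^0.9])² = 0.25/(log₁₀[1.79e-06 + 0.000195])² = 0.25/(-3.705)² = 0.01821.
Darcy-Weisbach: ΔP = f(L/D)(ρV²/2) = 0.01821·(12.96/0.1967)·(1937·1.001²/2) = 0.01821·65.89·970.4 = 1164 Pa.
ΔP = 1164 Pa = 1.164 kPa.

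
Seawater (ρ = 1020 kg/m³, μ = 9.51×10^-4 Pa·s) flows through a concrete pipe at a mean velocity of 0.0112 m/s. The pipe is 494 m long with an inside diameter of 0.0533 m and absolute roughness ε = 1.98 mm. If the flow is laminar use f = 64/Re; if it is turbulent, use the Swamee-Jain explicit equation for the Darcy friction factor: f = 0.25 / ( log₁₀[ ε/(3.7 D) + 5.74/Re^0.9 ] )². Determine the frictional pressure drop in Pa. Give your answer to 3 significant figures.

ΔP ≈ 59.3 Pa

Reynolds number Re = ρVD/μ = 1020 · 0.0112 · 0.0533 / 0.000951 = 640.3.
Re < 2300 → laminar flow, so f = 64/Re = 64/640.3 = 0.09996 (the turbulent correlation is not needed).
Darcy-Weisbach: ΔP = f(L/D)(ρV²/2) = 0.09996·(494/0.0533)·(1020·0.0112²/2) = 0.09996·9268·0.06397 = 59.27 Pa.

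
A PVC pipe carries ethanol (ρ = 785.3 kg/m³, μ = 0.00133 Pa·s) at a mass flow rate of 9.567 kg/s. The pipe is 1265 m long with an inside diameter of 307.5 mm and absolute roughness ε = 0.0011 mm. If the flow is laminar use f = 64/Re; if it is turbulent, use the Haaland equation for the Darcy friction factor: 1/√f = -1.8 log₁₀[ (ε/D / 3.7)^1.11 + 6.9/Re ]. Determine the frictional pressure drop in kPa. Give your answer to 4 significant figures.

ΔP ≈ 1.015 kPa

A = πD²/4 = π(0.3075)²/4 = 0.07426 m²; mean velocity V = ṁ/(ρA) = 9.567/(785.3 · 0.07426) = 0.164 m/s.
Reynolds number Re = ρVD/μ = 785.3 · 0.164 · 0.3075 / 0.00133 = 2.978e+04.
Re > 4000 → turbulent. Relative roughness ε/D = 1.1e-06/0.3075 = 3.58e-06. Haaland: 1/√f = -1.8 log₁₀[(3.58e-06/3.7)^1.11 + 6.9/2.978e+04] = -1.8 log₁₀[2.11e-07 + 0.000232] = 6.543, so f = 0.02336.
Darcy-Weisbach: ΔP = f(L/D)(ρV²/2) = 0.02336·(1265/0.3075)·(785.3·0.164²/2) = 0.02336·4114·10.57 = 1015 Pa.
ΔP = 1015 Pa = 1.015 kPa.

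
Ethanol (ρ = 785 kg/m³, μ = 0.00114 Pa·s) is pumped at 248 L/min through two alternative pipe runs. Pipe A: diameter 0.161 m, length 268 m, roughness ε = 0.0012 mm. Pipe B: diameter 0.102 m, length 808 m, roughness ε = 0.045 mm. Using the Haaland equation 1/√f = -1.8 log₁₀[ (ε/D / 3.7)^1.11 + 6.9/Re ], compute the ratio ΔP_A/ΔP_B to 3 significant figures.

Pipe A: V = Q/A = 0.004133/0.02036 = 0.203 m/s; Re = 2.251e+04; ε/D = 7.45e-06; Haaland → f = 0.02501; ΔP_A = f(L/D)(ρV²/2) = 673.6 Pa.
Pipe B: V = Q/A = 0.004133/0.008171 = 0.5058 m/s; Re = 3.553e+04; ε/D = 0.000441; Haaland → f = 0.02352; ΔP_B = f(L/D)(ρV²/2) = 1.871e+04 Pa.
ΔP_A/ΔP_B = 673.6/1.871e+04 = 0.0360.

ΔP_A/ΔP_B ≈ 0.0360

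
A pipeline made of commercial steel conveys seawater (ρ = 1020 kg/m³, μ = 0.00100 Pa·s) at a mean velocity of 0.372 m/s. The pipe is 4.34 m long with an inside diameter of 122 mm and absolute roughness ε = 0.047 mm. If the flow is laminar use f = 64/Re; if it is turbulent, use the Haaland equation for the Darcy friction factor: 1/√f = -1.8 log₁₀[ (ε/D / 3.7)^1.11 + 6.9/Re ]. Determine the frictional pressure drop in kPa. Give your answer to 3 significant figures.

Reynolds number Re = ρVD/μ = 1020 · 0.372 · 0.122 / 0.001 = 4.629e+04.
Re > 4000 → turbulent. Relative roughness ε/D = 4.7e-05/0.122 = 0.000385. Haaland: 1/√f = -1.8 log₁₀[(0.000385/3.7)^1.11 + 6.9/4.629e+04] = -1.8 log₁₀[3.8e-05 + 0.000149] = 6.711, so f = 0.02221.
Darcy-Weisbach: ΔP = f(L/D)(ρV²/2) = 0.02221·(4.34/0.122)·(1020·0.372²/2) = 0.02221·35.57·70.58 = 55.75 Pa.
ΔP = 55.75 Pa = 0.0558 kPa.

ΔP ≈ 0.0558 kPa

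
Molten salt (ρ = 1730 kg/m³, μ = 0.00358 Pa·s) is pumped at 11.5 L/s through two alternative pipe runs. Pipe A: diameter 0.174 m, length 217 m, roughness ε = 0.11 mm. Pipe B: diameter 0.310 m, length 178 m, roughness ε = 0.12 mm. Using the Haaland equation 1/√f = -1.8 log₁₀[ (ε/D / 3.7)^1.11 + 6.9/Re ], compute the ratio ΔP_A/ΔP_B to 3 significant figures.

ΔP_A/ΔP_B ≈ 20.0

Pipe A: V = Q/A = 0.0115/0.02378 = 0.4836 m/s; Re = 4.067e+04; ε/D = 0.000632; Haaland → f = 0.02345; ΔP_A = f(L/D)(ρV²/2) = 5916 Pa.
Pipe B: V = Q/A = 0.0115/0.07548 = 0.1524 m/s; Re = 2.282e+04; ε/D = 0.000387; Haaland → f = 0.02566; ΔP_B = f(L/D)(ρV²/2) = 295.9 Pa.
ΔP_A/ΔP_B = 5916/295.9 = 20.0.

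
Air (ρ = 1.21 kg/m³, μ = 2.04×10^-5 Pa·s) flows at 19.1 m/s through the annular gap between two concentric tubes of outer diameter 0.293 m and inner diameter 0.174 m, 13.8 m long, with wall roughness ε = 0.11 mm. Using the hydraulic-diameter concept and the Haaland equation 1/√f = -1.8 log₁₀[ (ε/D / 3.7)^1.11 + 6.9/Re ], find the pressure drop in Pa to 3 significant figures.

Hydraulic diameter D_h = 4A/P = D_o - D_i = 0.293 - 0.174 = 0.119 m.
Re = ρVD_h/μ = 1.21·19.1·0.119/2.04e-05 = 1.348e+05.
ε/D_h = 0.00011/0.119 = 0.000924; Haaland gives 1/√f = -1.8 log₁₀[0.0001+5.12e-05] = 6.875, so f = 0.02116.
ΔP = f(L/D_h)(ρV²/2) = 0.02116·13.8/0.119·220.7 = 541.5 Pa.

ΔP ≈ 541 Pa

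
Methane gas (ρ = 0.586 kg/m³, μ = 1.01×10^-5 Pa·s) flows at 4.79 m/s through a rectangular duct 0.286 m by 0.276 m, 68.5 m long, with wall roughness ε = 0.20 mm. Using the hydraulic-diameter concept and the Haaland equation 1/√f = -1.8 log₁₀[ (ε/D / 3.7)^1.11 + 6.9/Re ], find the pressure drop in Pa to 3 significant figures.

Hydraulic diameter D_h = 4A/P = 4·(0.286·0.276)/(2·(0.286+0.276)) = 0.3157/1.124 = 0.2809 m.
Re = ρVD_h/μ = 0.586·4.79·0.2809/1.01e-05 = 7.807e+04.
ε/D_h = 0.0002/0.2809 = 0.000712; Haaland gives 1/√f = -1.8 log₁₀[7.51e-05+8.84e-05] = 6.816, so f = 0.02153.
ΔP = f(L/D_h)(ρV²/2) = 0.02153·68.5/0.2809·6.723 = 35.29 Pa.

ΔP ≈ 35.3 Pa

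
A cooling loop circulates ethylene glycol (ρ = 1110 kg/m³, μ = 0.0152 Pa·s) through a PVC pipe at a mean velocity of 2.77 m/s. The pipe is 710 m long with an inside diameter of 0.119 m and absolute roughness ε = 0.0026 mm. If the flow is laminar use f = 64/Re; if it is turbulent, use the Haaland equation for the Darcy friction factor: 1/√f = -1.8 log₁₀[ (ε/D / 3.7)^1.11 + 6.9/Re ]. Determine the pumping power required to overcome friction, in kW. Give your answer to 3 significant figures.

Reynolds number Re = ρVD/μ = 1110 · 2.77 · 0.119 / 0.0152 = 2.407e+04.
Re > 4000 → turbulent. Relative roughness ε/D = 2.6e-06/0.119 = 2.18e-05. Haaland: 1/√f = -1.8 log₁₀[(2.18e-05/3.7)^1.11 + 6.9/2.407e+04] = -1.8 log₁₀[1.57e-06 + 0.000287] = 6.373, so f = 0.02463.
Darcy-Weisbach: ΔP = f(L/D)(ρV²/2) = 0.02463·(710/0.119)·(1110·2.77²/2) = 0.02463·5966·4258 = 6.257e+05 Pa.
Q = V·A = 2.77·0.01112 = 0.03081 m³/s.
Pumping power P = QΔP = 0.03081·6.257e+05 = 19280 W = 19.3 kW.

P ≈ 19.3 kW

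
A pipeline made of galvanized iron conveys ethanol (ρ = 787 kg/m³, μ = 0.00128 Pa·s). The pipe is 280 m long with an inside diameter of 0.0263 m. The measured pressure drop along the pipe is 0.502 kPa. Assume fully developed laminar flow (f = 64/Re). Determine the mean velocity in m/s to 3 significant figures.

V ≈ 0.0303 m/s

For laminar flow, f = 64/Re with Re = ρVD/μ, so Darcy-Weisbach reduces to ΔP = 32μLV/D². Solving for V: V = ΔP·D²/(32μL) = 502·(0.0263)²/(32·0.00128·280) = 0.03028 m/s.
Check: Re = ρVD/μ = 787·0.03028·0.0263/0.00128 = 489.6 < 2300, so the laminar assumption holds.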